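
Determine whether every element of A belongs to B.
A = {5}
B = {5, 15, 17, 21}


A ⊆ B means every element of A is in B.
All elements of A are in B.
So A ⊆ B.

Yes, A ⊆ B


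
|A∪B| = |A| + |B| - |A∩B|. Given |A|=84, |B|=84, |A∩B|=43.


|A ∪ B| = |A| + |B| - |A ∩ B|
= 84 + 84 - 43
= 125

|A ∪ B| = 125


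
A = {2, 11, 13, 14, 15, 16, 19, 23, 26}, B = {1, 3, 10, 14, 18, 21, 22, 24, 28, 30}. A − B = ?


A \ B = elements in A but not in B
A = {2, 11, 13, 14, 15, 16, 19, 23, 26}
B = {1, 3, 10, 14, 18, 21, 22, 24, 28, 30}
Remove from A any elements in B
A \ B = {2, 11, 13, 15, 16, 19, 23, 26}

A \ B = {2, 11, 13, 15, 16, 19, 23, 26}


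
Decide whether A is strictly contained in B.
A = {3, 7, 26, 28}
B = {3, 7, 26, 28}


A ⊂ B requires: A ⊆ B AND A ≠ B.
A ⊆ B? Yes
A = B? Yes
A = B, so A is not a PROPER subset.

No, A is not a proper subset of B


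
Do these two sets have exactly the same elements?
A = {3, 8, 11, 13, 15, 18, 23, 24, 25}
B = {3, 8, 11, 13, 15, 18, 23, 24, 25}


Two sets are equal iff they have exactly the same elements.
A = {3, 8, 11, 13, 15, 18, 23, 24, 25}
B = {3, 8, 11, 13, 15, 18, 23, 24, 25}
Same elements → A = B

Yes, A = B


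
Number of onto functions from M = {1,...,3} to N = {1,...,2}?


n = |M| = 3, k = |N| = 2. Surjections via inclusion-exclusion:
S(n,k) = Σ(-1)^i × C(k,i) × (k-i)^n, i=0 to k
i=0: (-1)^0×C(2,0)×2^3 = 8
i=1: (-1)^1×C(2,1)×1^3 = -2
i=2: (-1)^2×C(2,2)×0^3 = 0
Total = 6

Number of surjections = 6


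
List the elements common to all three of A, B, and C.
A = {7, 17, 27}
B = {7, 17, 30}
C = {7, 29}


A ∩ B = {7, 17}
(A ∩ B) ∩ C = {7}

A ∩ B ∩ C = {7}


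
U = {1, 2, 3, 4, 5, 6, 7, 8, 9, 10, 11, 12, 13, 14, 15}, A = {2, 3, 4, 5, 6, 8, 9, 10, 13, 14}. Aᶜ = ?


Aᶜ = U \ A = elements in U but not in A
U = {1, 2, 3, 4, 5, 6, 7, 8, 9, 10, 11, 12, 13, 14, 15}
A = {2, 3, 4, 5, 6, 8, 9, 10, 13, 14}
Aᶜ = {1, 7, 11, 12, 15}

Aᶜ = {1, 7, 11, 12, 15}


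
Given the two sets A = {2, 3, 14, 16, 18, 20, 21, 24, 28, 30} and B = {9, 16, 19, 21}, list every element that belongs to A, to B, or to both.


A ∪ B = all elements in A or B (or both)
A = {2, 3, 14, 16, 18, 20, 21, 24, 28, 30}
B = {9, 16, 19, 21}
A ∪ B = {2, 3, 9, 14, 16, 18, 19, 20, 21, 24, 28, 30}

A ∪ B = {2, 3, 9, 14, 16, 18, 19, 20, 21, 24, 28, 30}


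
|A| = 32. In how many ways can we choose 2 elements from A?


C(n,k) = n! / (k!(n-k)!)
C(32,2) = 32! / (2!30!)
= 496

C(32,2) = 496


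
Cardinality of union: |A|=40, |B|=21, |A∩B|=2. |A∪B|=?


|A ∪ B| = |A| + |B| - |A ∩ B|
= 40 + 21 - 2
= 59

|A ∪ B| = 59


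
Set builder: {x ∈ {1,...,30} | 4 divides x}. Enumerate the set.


Checking each candidate:
Condition: multiples of 4 in {1,...,30}
Result = {4, 8, 12, 16, 20, 24, 28}

{4, 8, 12, 16, 20, 24, 28}


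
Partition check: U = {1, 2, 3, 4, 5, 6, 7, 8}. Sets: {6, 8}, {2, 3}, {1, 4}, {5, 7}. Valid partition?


A partition requires: (1) non-empty parts, (2) pairwise disjoint, (3) union = U
Parts: {6, 8}, {2, 3}, {1, 4}, {5, 7}
Union of parts: {1, 2, 3, 4, 5, 6, 7, 8}
U = {1, 2, 3, 4, 5, 6, 7, 8}
All non-empty? True
Pairwise disjoint? True
Covers U? True

Yes, valid partition


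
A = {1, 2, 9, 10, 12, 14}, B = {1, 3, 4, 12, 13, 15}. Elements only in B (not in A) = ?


A = {1, 2, 9, 10, 12, 14}
B = {1, 3, 4, 12, 13, 15}
Region: only in B (not in A)
Elements: {3, 4, 13, 15}

Elements only in B (not in A): {3, 4, 13, 15}


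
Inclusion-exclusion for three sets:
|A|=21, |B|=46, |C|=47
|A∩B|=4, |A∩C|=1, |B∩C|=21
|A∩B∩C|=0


|A∪B∪C| = |A|+|B|+|C| - |A∩B|-|A∩C|-|B∩C| + |A∩B∩C|
= 21+46+47 - 4-1-21 + 0
= 114 - 26 + 0
= 88

|A ∪ B ∪ C| = 88


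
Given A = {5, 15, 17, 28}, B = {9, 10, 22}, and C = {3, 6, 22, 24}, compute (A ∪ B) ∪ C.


A ∪ B = {5, 9, 10, 15, 17, 22, 28}
(A ∪ B) ∪ C = {3, 5, 6, 9, 10, 15, 17, 22, 24, 28}

A ∪ B ∪ C = {3, 5, 6, 9, 10, 15, 17, 22, 24, 28}


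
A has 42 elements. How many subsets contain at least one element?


Total subsets = 2^n = 2^42 = 4398046511104
Non-empty subsets exclude the empty set: 2^n - 1
= 4398046511104 - 1
= 4398046511103

Number of non-empty subsets = 4398046511103


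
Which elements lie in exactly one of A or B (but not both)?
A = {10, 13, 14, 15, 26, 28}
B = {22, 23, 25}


A △ B = (A \ B) ∪ (B \ A) = elements in exactly one of A or B
A \ B = {10, 13, 14, 15, 26, 28}
B \ A = {22, 23, 25}
A △ B = {10, 13, 14, 15, 22, 23, 25, 26, 28}

A △ B = {10, 13, 14, 15, 22, 23, 25, 26, 28}


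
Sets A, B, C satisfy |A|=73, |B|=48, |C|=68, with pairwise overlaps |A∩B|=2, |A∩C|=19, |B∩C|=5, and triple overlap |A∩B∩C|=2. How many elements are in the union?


|A∪B∪C| = |A|+|B|+|C| - |A∩B|-|A∩C|-|B∩C| + |A∩B∩C|
= 73+48+68 - 2-19-5 + 2
= 189 - 26 + 2
= 165

|A ∪ B ∪ C| = 165


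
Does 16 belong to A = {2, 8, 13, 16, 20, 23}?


A = {2, 8, 13, 16, 20, 23}
Checking if 16 is in A
16 is in A → True

16 ∈ A


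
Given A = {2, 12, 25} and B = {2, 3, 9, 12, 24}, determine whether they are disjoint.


Disjoint means A ∩ B = ∅.
A ∩ B = {2, 12}
A ∩ B ≠ ∅, so A and B are NOT disjoint.

No, A and B are not disjoint (A ∩ B = {2, 12})


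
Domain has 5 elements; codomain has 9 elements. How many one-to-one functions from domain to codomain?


An injection sends each of |A| = 5 inputs to a distinct output in B.
# injections = |B|·(|B|-1)·…·(|B|-|A|+1) = 9! / (9 - 5)!
= 9 × 8 × 7 × 6 × 5
= 15120

Number of injections = 15120


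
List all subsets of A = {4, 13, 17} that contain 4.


A subset of A contains 4 iff the remaining 2 elements form any subset of A \ {4}.
Count: 2^(n-1) = 2^2 = 4
Subsets containing 4: {4}, {4, 13}, {4, 17}, {4, 13, 17}

Subsets containing 4 (4 total): {4}, {4, 13}, {4, 17}, {4, 13, 17}


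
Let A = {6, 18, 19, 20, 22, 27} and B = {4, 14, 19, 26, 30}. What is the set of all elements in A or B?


A ∪ B = all elements in A or B (or both)
A = {6, 18, 19, 20, 22, 27}
B = {4, 14, 19, 26, 30}
A ∪ B = {4, 6, 14, 18, 19, 20, 22, 26, 27, 30}

A ∪ B = {4, 6, 14, 18, 19, 20, 22, 26, 27, 30}


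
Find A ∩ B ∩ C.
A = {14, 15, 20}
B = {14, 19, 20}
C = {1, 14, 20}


A ∩ B = {14, 20}
(A ∩ B) ∩ C = {14, 20}

A ∩ B ∩ C = {14, 20}


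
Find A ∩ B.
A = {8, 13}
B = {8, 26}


A ∩ B = elements in both A and B
A = {8, 13}
B = {8, 26}
A ∩ B = {8}

A ∩ B = {8}


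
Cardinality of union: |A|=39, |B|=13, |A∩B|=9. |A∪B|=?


|A ∪ B| = |A| + |B| - |A ∩ B|
= 39 + 13 - 9
= 43

|A ∪ B| = 43


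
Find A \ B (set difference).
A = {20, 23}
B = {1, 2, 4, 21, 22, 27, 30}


A \ B = elements in A but not in B
A = {20, 23}
B = {1, 2, 4, 21, 22, 27, 30}
Remove from A any elements in B
A \ B = {20, 23}

A \ B = {20, 23}


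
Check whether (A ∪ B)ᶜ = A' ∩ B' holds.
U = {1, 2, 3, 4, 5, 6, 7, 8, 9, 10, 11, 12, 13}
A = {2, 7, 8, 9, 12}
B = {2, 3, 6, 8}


LHS: A ∪ B = {2, 3, 6, 7, 8, 9, 12}
(A ∪ B)' = U \ (A ∪ B) = {1, 4, 5, 10, 11, 13}
A' = {1, 3, 4, 5, 6, 10, 11, 13}, B' = {1, 4, 5, 7, 9, 10, 11, 12, 13}
Claimed RHS: A' ∩ B' = {1, 4, 5, 10, 11, 13}
Identity is VALID: LHS = RHS = {1, 4, 5, 10, 11, 13} ✓

Identity is valid. (A ∪ B)' = A' ∩ B' = {1, 4, 5, 10, 11, 13}


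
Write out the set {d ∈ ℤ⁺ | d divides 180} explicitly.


Checking each candidate:
Condition: positive divisors of 180
Result = {1, 2, 3, 4, 5, 6, 9, 10, 12, 15, 18, 20, 30, 36, 45, 60, 90, 180}

{1, 2, 3, 4, 5, 6, 9, 10, 12, 15, 18, 20, 30, 36, 45, 60, 90, 180}


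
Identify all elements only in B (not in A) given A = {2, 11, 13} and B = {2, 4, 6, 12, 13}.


A = {2, 11, 13}
B = {2, 4, 6, 12, 13}
Region: only in B (not in A)
Elements: {4, 6, 12}

Elements only in B (not in A): {4, 6, 12}


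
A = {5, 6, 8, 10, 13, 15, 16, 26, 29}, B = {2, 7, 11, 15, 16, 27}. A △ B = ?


A △ B = (A \ B) ∪ (B \ A) = elements in exactly one of A or B
A \ B = {5, 6, 8, 10, 13, 26, 29}
B \ A = {2, 7, 11, 27}
A △ B = {2, 5, 6, 7, 8, 10, 11, 13, 26, 27, 29}

A △ B = {2, 5, 6, 7, 8, 10, 11, 13, 26, 27, 29}


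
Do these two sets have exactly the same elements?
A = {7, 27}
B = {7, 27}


Two sets are equal iff they have exactly the same elements.
A = {7, 27}
B = {7, 27}
Same elements → A = B

Yes, A = B


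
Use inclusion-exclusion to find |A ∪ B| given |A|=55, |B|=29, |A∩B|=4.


|A ∪ B| = |A| + |B| - |A ∩ B|
= 55 + 29 - 4
= 80

|A ∪ B| = 80


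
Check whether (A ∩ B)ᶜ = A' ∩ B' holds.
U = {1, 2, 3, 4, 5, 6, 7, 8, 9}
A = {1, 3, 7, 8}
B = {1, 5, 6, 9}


LHS: A ∩ B = {1}
(A ∩ B)' = U \ (A ∩ B) = {2, 3, 4, 5, 6, 7, 8, 9}
A' = {2, 4, 5, 6, 9}, B' = {2, 3, 4, 7, 8}
Claimed RHS: A' ∩ B' = {2, 4}
Identity is INVALID: LHS = {2, 3, 4, 5, 6, 7, 8, 9} but the RHS claimed here equals {2, 4}. The correct form is (A ∩ B)' = A' ∪ B'.

Identity is invalid: (A ∩ B)' = {2, 3, 4, 5, 6, 7, 8, 9} but A' ∩ B' = {2, 4}. The correct De Morgan law is (A ∩ B)' = A' ∪ B'.


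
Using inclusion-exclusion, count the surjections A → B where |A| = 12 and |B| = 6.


n = |A| = 12, k = |B| = 6. Surjections via inclusion-exclusion:
S(n,k) = Σ(-1)^i × C(k,i) × (k-i)^n, i=0 to k
i=0: (-1)^0×C(6,0)×6^12 = 2176782336
i=1: (-1)^1×C(6,1)×5^12 = -1464843750
i=2: (-1)^2×C(6,2)×4^12 = 251658240
i=3: (-1)^3×C(6,3)×3^12 = -10628820
i=4: (-1)^4×C(6,4)×2^12 = 61440
i=5: (-1)^5×C(6,5)×1^12 = -6
i=6: (-1)^6×C(6,6)×0^12 = 0
Total = 953029440

Number of surjections = 953029440


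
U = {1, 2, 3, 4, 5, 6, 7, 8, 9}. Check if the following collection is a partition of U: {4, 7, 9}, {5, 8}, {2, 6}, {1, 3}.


A partition requires: (1) non-empty parts, (2) pairwise disjoint, (3) union = U
Parts: {4, 7, 9}, {5, 8}, {2, 6}, {1, 3}
Union of parts: {1, 2, 3, 4, 5, 6, 7, 8, 9}
U = {1, 2, 3, 4, 5, 6, 7, 8, 9}
All non-empty? True
Pairwise disjoint? True
Covers U? True

Yes, valid partition


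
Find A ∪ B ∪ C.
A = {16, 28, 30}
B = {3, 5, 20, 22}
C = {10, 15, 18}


A ∪ B = {3, 5, 16, 20, 22, 28, 30}
(A ∪ B) ∪ C = {3, 5, 10, 15, 16, 18, 20, 22, 28, 30}

A ∪ B ∪ C = {3, 5, 10, 15, 16, 18, 20, 22, 28, 30}


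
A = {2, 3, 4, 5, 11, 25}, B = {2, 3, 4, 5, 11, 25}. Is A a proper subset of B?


A ⊂ B requires: A ⊆ B AND A ≠ B.
A ⊆ B? Yes
A = B? Yes
A = B, so A is not a PROPER subset.

No, A is not a proper subset of B


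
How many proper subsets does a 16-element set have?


Total subsets = 2^n = 2^16 = 65536
Proper subsets exclude the set itself: 2^n - 1
= 65536 - 1
= 65535

Number of proper subsets = 65535


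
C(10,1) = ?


C(n,k) = n! / (k!(n-k)!)
C(10,1) = 10! / (1!9!)
= 10

C(10,1) = 10


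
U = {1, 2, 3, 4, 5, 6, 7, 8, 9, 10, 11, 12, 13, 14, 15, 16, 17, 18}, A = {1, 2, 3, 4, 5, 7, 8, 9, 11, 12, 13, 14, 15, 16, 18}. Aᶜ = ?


Aᶜ = U \ A = elements in U but not in A
U = {1, 2, 3, 4, 5, 6, 7, 8, 9, 10, 11, 12, 13, 14, 15, 16, 17, 18}
A = {1, 2, 3, 4, 5, 7, 8, 9, 11, 12, 13, 14, 15, 16, 18}
Aᶜ = {6, 10, 17}

Aᶜ = {6, 10, 17}


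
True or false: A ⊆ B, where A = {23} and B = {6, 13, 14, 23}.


A ⊆ B means every element of A is in B.
All elements of A are in B.
So A ⊆ B.

Yes, A ⊆ B


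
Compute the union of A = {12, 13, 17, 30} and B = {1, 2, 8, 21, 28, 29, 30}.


A ∪ B = all elements in A or B (or both)
A = {12, 13, 17, 30}
B = {1, 2, 8, 21, 28, 29, 30}
A ∪ B = {1, 2, 8, 12, 13, 17, 21, 28, 29, 30}

A ∪ B = {1, 2, 8, 12, 13, 17, 21, 28, 29, 30}


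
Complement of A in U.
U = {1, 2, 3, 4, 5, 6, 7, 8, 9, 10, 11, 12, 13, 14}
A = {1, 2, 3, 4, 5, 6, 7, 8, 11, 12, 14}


Aᶜ = U \ A = elements in U but not in A
U = {1, 2, 3, 4, 5, 6, 7, 8, 9, 10, 11, 12, 13, 14}
A = {1, 2, 3, 4, 5, 6, 7, 8, 11, 12, 14}
Aᶜ = {9, 10, 13}

Aᶜ = {9, 10, 13}


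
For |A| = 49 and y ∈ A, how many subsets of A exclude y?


Subsets of A avoiding y are subsets of A \ {y}, which has 48 elements.
Count = 2^(n-1) = 2^48
= 281474976710656

Number of subsets avoiding y = 281474976710656


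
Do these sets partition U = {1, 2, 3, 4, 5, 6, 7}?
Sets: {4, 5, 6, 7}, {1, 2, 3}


A partition requires: (1) non-empty parts, (2) pairwise disjoint, (3) union = U
Parts: {4, 5, 6, 7}, {1, 2, 3}
Union of parts: {1, 2, 3, 4, 5, 6, 7}
U = {1, 2, 3, 4, 5, 6, 7}
All non-empty? True
Pairwise disjoint? True
Covers U? True

Yes, valid partition


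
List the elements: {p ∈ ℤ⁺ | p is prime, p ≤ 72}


Checking each candidate:
Condition: primes ≤ 72
Result = {2, 3, 5, 7, 11, 13, 17, 19, 23, 29, 31, 37, 41, 43, 47, 53, 59, 61, 67, 71}

{2, 3, 5, 7, 11, 13, 17, 19, 23, 29, 31, 37, 41, 43, 47, 53, 59, 61, 67, 71}


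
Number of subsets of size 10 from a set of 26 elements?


C(n,k) = n! / (k!(n-k)!)
C(26,10) = 26! / (10!16!)
= 5311735

C(26,10) = 5311735


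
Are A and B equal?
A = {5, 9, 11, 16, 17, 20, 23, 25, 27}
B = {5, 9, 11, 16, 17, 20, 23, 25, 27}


Two sets are equal iff they have exactly the same elements.
A = {5, 9, 11, 16, 17, 20, 23, 25, 27}
B = {5, 9, 11, 16, 17, 20, 23, 25, 27}
Same elements → A = B

Yes, A = B


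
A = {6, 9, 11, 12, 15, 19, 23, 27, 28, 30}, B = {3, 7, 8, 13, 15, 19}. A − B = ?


A \ B = elements in A but not in B
A = {6, 9, 11, 12, 15, 19, 23, 27, 28, 30}
B = {3, 7, 8, 13, 15, 19}
Remove from A any elements in B
A \ B = {6, 9, 11, 12, 23, 27, 28, 30}

A \ B = {6, 9, 11, 12, 23, 27, 28, 30}


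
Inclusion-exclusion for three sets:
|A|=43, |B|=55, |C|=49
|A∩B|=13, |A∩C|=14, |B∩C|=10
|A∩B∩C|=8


|A∪B∪C| = |A|+|B|+|C| - |A∩B|-|A∩C|-|B∩C| + |A∩B∩C|
= 43+55+49 - 13-14-10 + 8
= 147 - 37 + 8
= 118

|A ∪ B ∪ C| = 118


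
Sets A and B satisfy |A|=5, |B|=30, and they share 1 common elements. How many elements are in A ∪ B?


|A ∪ B| = |A| + |B| - |A ∩ B|
= 5 + 30 - 1
= 34

|A ∪ B| = 34


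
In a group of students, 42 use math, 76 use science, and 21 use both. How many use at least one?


|A ∪ B| = |A| + |B| - |A ∩ B|
= 42 + 76 - 21
= 97

|A ∪ B| = 97


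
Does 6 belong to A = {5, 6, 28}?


A = {5, 6, 28}
Checking if 6 is in A
6 is in A → True

6 ∈ A


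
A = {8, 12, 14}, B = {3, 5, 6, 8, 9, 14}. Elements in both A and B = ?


A = {8, 12, 14}
B = {3, 5, 6, 8, 9, 14}
Region: in both A and B
Elements: {8, 14}

Elements in both A and B: {8, 14}


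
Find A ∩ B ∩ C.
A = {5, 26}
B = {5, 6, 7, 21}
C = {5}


A ∩ B = {5}
(A ∩ B) ∩ C = {5}

A ∩ B ∩ C = {5}


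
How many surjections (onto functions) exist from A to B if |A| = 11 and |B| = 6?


n = |A| = 11, k = |B| = 6. Surjections via inclusion-exclusion:
S(n,k) = Σ(-1)^i × C(k,i) × (k-i)^n, i=0 to k
i=0: (-1)^0×C(6,0)×6^11 = 362797056
i=1: (-1)^1×C(6,1)×5^11 = -292968750
i=2: (-1)^2×C(6,2)×4^11 = 62914560
i=3: (-1)^3×C(6,3)×3^11 = -3542940
i=4: (-1)^4×C(6,4)×2^11 = 30720
i=5: (-1)^5×C(6,5)×1^11 = -6
i=6: (-1)^6×C(6,6)×0^11 = 0
Total = 129230640

Number of surjections = 129230640


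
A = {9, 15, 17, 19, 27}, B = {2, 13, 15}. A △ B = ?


A △ B = (A \ B) ∪ (B \ A) = elements in exactly one of A or B
A \ B = {9, 17, 19, 27}
B \ A = {2, 13}
A △ B = {2, 9, 13, 17, 19, 27}

A △ B = {2, 9, 13, 17, 19, 27}


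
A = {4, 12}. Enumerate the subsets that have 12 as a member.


A subset of A contains 12 iff the remaining 1 elements form any subset of A \ {12}.
Count: 2^(n-1) = 2^1 = 2
Subsets containing 12: {12}, {4, 12}

Subsets containing 12 (2 total): {12}, {4, 12}


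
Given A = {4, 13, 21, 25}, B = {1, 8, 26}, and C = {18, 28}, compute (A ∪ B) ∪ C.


A ∪ B = {1, 4, 8, 13, 21, 25, 26}
(A ∪ B) ∪ C = {1, 4, 8, 13, 18, 21, 25, 26, 28}

A ∪ B ∪ C = {1, 4, 8, 13, 18, 21, 25, 26, 28}


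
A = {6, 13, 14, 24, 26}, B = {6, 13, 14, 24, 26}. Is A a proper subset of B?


A ⊂ B requires: A ⊆ B AND A ≠ B.
A ⊆ B? Yes
A = B? Yes
A = B, so A is not a PROPER subset.

No, A is not a proper subset of B


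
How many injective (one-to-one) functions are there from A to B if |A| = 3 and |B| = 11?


An injection sends each of |A| = 3 inputs to a distinct output in B.
# injections = |B|·(|B|-1)·…·(|B|-|A|+1) = 11! / (11 - 3)!
= 11 × 10 × 9
= 990

Number of injections = 990


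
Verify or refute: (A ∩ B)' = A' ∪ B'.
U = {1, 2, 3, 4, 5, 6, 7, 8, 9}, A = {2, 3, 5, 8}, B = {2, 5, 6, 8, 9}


LHS: A ∩ B = {2, 5, 8}
(A ∩ B)' = U \ (A ∩ B) = {1, 3, 4, 6, 7, 9}
A' = {1, 4, 6, 7, 9}, B' = {1, 3, 4, 7}
Claimed RHS: A' ∪ B' = {1, 3, 4, 6, 7, 9}
Identity is VALID: LHS = RHS = {1, 3, 4, 6, 7, 9} ✓

Identity is valid. (A ∩ B)' = A' ∪ B' = {1, 3, 4, 6, 7, 9}


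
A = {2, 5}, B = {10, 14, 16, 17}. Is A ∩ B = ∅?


Disjoint means A ∩ B = ∅.
A ∩ B = ∅
A ∩ B = ∅, so A and B are disjoint.

Yes, A and B are disjoint


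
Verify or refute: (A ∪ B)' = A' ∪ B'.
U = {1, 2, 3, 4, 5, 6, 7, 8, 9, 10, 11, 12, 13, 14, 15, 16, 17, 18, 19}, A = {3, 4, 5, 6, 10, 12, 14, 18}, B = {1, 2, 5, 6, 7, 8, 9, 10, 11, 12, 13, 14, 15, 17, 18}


LHS: A ∪ B = {1, 2, 3, 4, 5, 6, 7, 8, 9, 10, 11, 12, 13, 14, 15, 17, 18}
(A ∪ B)' = U \ (A ∪ B) = {16, 19}
A' = {1, 2, 7, 8, 9, 11, 13, 15, 16, 17, 19}, B' = {3, 4, 16, 19}
Claimed RHS: A' ∪ B' = {1, 2, 3, 4, 7, 8, 9, 11, 13, 15, 16, 17, 19}
Identity is INVALID: LHS = {16, 19} but the RHS claimed here equals {1, 2, 3, 4, 7, 8, 9, 11, 13, 15, 16, 17, 19}. The correct form is (A ∪ B)' = A' ∩ B'.

Identity is invalid: (A ∪ B)' = {16, 19} but A' ∪ B' = {1, 2, 3, 4, 7, 8, 9, 11, 13, 15, 16, 17, 19}. The correct De Morgan law is (A ∪ B)' = A' ∩ B'.


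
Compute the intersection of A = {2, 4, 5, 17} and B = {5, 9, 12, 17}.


A ∩ B = elements in both A and B
A = {2, 4, 5, 17}
B = {5, 9, 12, 17}
A ∩ B = {5, 17}

A ∩ B = {5, 17}


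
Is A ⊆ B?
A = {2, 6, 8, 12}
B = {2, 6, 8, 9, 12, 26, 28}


A ⊆ B means every element of A is in B.
All elements of A are in B.
So A ⊆ B.

Yes, A ⊆ B


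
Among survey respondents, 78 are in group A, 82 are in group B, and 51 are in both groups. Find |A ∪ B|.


|A ∪ B| = |A| + |B| - |A ∩ B|
= 78 + 82 - 51
= 109

|A ∪ B| = 109


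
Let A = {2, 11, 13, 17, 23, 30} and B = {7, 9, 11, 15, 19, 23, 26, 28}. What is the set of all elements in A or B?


A ∪ B = all elements in A or B (or both)
A = {2, 11, 13, 17, 23, 30}
B = {7, 9, 11, 15, 19, 23, 26, 28}
A ∪ B = {2, 7, 9, 11, 13, 15, 17, 19, 23, 26, 28, 30}

A ∪ B = {2, 7, 9, 11, 13, 15, 17, 19, 23, 26, 28, 30}


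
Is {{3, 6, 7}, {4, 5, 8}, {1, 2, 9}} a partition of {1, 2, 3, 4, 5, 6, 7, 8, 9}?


A partition requires: (1) non-empty parts, (2) pairwise disjoint, (3) union = U
Parts: {3, 6, 7}, {4, 5, 8}, {1, 2, 9}
Union of parts: {1, 2, 3, 4, 5, 6, 7, 8, 9}
U = {1, 2, 3, 4, 5, 6, 7, 8, 9}
All non-empty? True
Pairwise disjoint? True
Covers U? True

Yes, valid partition


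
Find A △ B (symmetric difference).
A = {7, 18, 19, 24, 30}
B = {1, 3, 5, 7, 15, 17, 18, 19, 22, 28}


A △ B = (A \ B) ∪ (B \ A) = elements in exactly one of A or B
A \ B = {24, 30}
B \ A = {1, 3, 5, 15, 17, 22, 28}
A △ B = {1, 3, 5, 15, 17, 22, 24, 28, 30}

A △ B = {1, 3, 5, 15, 17, 22, 24, 28, 30}


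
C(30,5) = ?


C(n,k) = n! / (k!(n-k)!)
C(30,5) = 30! / (5!25!)
= 142506

C(30,5) = 142506


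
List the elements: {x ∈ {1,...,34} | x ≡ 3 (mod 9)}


Checking each candidate:
Condition: x in {1,...,34} with x ≡ 3 (mod 9)
Result = {3, 12, 21, 30}

{3, 12, 21, 30}


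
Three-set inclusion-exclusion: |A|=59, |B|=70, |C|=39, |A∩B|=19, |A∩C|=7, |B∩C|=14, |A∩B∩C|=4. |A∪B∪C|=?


|A∪B∪C| = |A|+|B|+|C| - |A∩B|-|A∩C|-|B∩C| + |A∩B∩C|
= 59+70+39 - 19-7-14 + 4
= 168 - 40 + 4
= 132

|A ∪ B ∪ C| = 132


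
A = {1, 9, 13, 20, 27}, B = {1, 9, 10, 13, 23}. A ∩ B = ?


A ∩ B = elements in both A and B
A = {1, 9, 13, 20, 27}
B = {1, 9, 10, 13, 23}
A ∩ B = {1, 9, 13}

A ∩ B = {1, 9, 13}


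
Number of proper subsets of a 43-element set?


Total subsets = 2^n = 2^43 = 8796093022208
Proper subsets exclude the set itself: 2^n - 1
= 8796093022208 - 1
= 8796093022207

Number of proper subsets = 8796093022207


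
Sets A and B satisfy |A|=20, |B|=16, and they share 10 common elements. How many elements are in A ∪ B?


|A ∪ B| = |A| + |B| - |A ∩ B|
= 20 + 16 - 10
= 26

|A ∪ B| = 26


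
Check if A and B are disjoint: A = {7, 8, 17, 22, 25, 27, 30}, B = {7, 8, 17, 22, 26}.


Disjoint means A ∩ B = ∅.
A ∩ B = {7, 8, 17, 22}
A ∩ B ≠ ∅, so A and B are NOT disjoint.

No, A and B are not disjoint (A ∩ B = {7, 8, 17, 22})


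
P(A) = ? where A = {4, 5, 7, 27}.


|A| = 4, so |P(A)| = 2^4 = 16
Enumerate subsets by cardinality (0 to 4):
∅, {4}, {5}, {7}, {27}, {4, 5}, {4, 7}, {4, 27}, {5, 7}, {5, 27}, {7, 27}, {4, 5, 7}, {4, 5, 27}, {4, 7, 27}, {5, 7, 27}, {4, 5, 7, 27}

P(A) has 16 subsets: ∅, {4}, {5}, {7}, {27}, {4, 5}, {4, 7}, {4, 27}, {5, 7}, {5, 27}, {7, 27}, {4, 5, 7}, {4, 5, 27}, {4, 7, 27}, {5, 7, 27}, {4, 5, 7, 27}


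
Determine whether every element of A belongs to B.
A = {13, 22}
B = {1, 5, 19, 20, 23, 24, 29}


A ⊆ B means every element of A is in B.
Elements in A not in B: {13, 22}
So A ⊄ B.

No, A ⊄ B


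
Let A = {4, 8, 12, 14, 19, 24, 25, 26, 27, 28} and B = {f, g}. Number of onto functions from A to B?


n = |A| = 10, k = |B| = 2. Surjections via inclusion-exclusion:
S(n,k) = Σ(-1)^i × C(k,i) × (k-i)^n, i=0 to k
i=0: (-1)^0×C(2,0)×2^10 = 1024
i=1: (-1)^1×C(2,1)×1^10 = -2
i=2: (-1)^2×C(2,2)×0^10 = 0
Total = 1022

Number of surjections = 1022


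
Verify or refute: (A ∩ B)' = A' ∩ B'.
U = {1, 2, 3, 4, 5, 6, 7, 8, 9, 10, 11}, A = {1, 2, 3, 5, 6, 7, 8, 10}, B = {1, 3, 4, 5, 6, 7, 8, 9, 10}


LHS: A ∩ B = {1, 3, 5, 6, 7, 8, 10}
(A ∩ B)' = U \ (A ∩ B) = {2, 4, 9, 11}
A' = {4, 9, 11}, B' = {2, 11}
Claimed RHS: A' ∩ B' = {11}
Identity is INVALID: LHS = {2, 4, 9, 11} but the RHS claimed here equals {11}. The correct form is (A ∩ B)' = A' ∪ B'.

Identity is invalid: (A ∩ B)' = {2, 4, 9, 11} but A' ∩ B' = {11}. The correct De Morgan law is (A ∩ B)' = A' ∪ B'.


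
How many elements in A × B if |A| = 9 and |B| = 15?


|A × B| = |A| × |B|
= 9 × 15
= 135

|A × B| = 135


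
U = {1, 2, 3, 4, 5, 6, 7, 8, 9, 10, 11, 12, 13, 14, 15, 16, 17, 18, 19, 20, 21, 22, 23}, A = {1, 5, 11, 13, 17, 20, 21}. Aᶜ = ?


Aᶜ = U \ A = elements in U but not in A
U = {1, 2, 3, 4, 5, 6, 7, 8, 9, 10, 11, 12, 13, 14, 15, 16, 17, 18, 19, 20, 21, 22, 23}
A = {1, 5, 11, 13, 17, 20, 21}
Aᶜ = {2, 3, 4, 6, 7, 8, 9, 10, 12, 14, 15, 16, 18, 19, 22, 23}

Aᶜ = {2, 3, 4, 6, 7, 8, 9, 10, 12, 14, 15, 16, 18, 19, 22, 23}


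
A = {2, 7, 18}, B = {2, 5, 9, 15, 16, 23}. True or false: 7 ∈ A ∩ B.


A = {2, 7, 18}, B = {2, 5, 9, 15, 16, 23}
A ∩ B = elements in both A and B
A ∩ B = {2}
Checking if 7 ∈ A ∩ B
7 is not in A ∩ B → False

7 ∉ A ∩ B


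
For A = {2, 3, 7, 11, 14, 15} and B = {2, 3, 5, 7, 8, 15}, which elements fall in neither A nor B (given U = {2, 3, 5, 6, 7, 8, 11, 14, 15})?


A = {2, 3, 7, 11, 14, 15}
B = {2, 3, 5, 7, 8, 15}
Region: in neither A nor B (given U = {2, 3, 5, 6, 7, 8, 11, 14, 15})
Elements: {6}

Elements in neither A nor B (given U = {2, 3, 5, 6, 7, 8, 11, 14, 15}): {6}


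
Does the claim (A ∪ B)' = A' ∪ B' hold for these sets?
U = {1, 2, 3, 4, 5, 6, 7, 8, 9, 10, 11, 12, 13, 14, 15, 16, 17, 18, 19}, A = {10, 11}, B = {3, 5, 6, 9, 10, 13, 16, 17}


LHS: A ∪ B = {3, 5, 6, 9, 10, 11, 13, 16, 17}
(A ∪ B)' = U \ (A ∪ B) = {1, 2, 4, 7, 8, 12, 14, 15, 18, 19}
A' = {1, 2, 3, 4, 5, 6, 7, 8, 9, 12, 13, 14, 15, 16, 17, 18, 19}, B' = {1, 2, 4, 7, 8, 11, 12, 14, 15, 18, 19}
Claimed RHS: A' ∪ B' = {1, 2, 3, 4, 5, 6, 7, 8, 9, 11, 12, 13, 14, 15, 16, 17, 18, 19}
Identity is INVALID: LHS = {1, 2, 4, 7, 8, 12, 14, 15, 18, 19} but the RHS claimed here equals {1, 2, 3, 4, 5, 6, 7, 8, 9, 11, 12, 13, 14, 15, 16, 17, 18, 19}. The correct form is (A ∪ B)' = A' ∩ B'.

Identity is invalid: (A ∪ B)' = {1, 2, 4, 7, 8, 12, 14, 15, 18, 19} but A' ∪ B' = {1, 2, 3, 4, 5, 6, 7, 8, 9, 11, 12, 13, 14, 15, 16, 17, 18, 19}. The correct De Morgan law is (A ∪ B)' = A' ∩ B'.


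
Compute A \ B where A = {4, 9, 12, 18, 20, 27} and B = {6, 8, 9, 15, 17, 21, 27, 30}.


A \ B = elements in A but not in B
A = {4, 9, 12, 18, 20, 27}
B = {6, 8, 9, 15, 17, 21, 27, 30}
Remove from A any elements in B
A \ B = {4, 12, 18, 20}

A \ B = {4, 12, 18, 20}


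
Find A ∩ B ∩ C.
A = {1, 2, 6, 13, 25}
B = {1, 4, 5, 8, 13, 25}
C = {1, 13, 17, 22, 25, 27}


A ∩ B = {1, 13, 25}
(A ∩ B) ∩ C = {1, 13, 25}

A ∩ B ∩ C = {1, 13, 25}


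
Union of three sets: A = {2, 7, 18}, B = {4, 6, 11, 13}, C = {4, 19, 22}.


A ∪ B = {2, 4, 6, 7, 11, 13, 18}
(A ∪ B) ∪ C = {2, 4, 6, 7, 11, 13, 18, 19, 22}

A ∪ B ∪ C = {2, 4, 6, 7, 11, 13, 18, 19, 22}


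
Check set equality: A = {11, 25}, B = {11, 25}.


Two sets are equal iff they have exactly the same elements.
A = {11, 25}
B = {11, 25}
Same elements → A = B

Yes, A = B


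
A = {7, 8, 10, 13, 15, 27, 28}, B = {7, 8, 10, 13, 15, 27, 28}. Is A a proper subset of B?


A ⊂ B requires: A ⊆ B AND A ≠ B.
A ⊆ B? Yes
A = B? Yes
A = B, so A is not a PROPER subset.

No, A is not a proper subset of B


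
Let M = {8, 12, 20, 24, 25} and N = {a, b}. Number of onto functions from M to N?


n = |M| = 5, k = |N| = 2. Surjections via inclusion-exclusion:
S(n,k) = Σ(-1)^i × C(k,i) × (k-i)^n, i=0 to k
i=0: (-1)^0×C(2,0)×2^5 = 32
i=1: (-1)^1×C(2,1)×1^5 = -2
i=2: (-1)^2×C(2,2)×0^5 = 0
Total = 30

Number of surjections = 30


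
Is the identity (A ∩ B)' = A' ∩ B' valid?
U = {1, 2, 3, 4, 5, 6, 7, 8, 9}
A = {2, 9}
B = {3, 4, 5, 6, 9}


LHS: A ∩ B = {9}
(A ∩ B)' = U \ (A ∩ B) = {1, 2, 3, 4, 5, 6, 7, 8}
A' = {1, 3, 4, 5, 6, 7, 8}, B' = {1, 2, 7, 8}
Claimed RHS: A' ∩ B' = {1, 7, 8}
Identity is INVALID: LHS = {1, 2, 3, 4, 5, 6, 7, 8} but the RHS claimed here equals {1, 7, 8}. The correct form is (A ∩ B)' = A' ∪ B'.

Identity is invalid: (A ∩ B)' = {1, 2, 3, 4, 5, 6, 7, 8} but A' ∩ B' = {1, 7, 8}. The correct De Morgan law is (A ∩ B)' = A' ∪ B'.


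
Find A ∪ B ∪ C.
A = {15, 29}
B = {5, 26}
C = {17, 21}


A ∪ B = {5, 15, 26, 29}
(A ∪ B) ∪ C = {5, 15, 17, 21, 26, 29}

A ∪ B ∪ C = {5, 15, 17, 21, 26, 29}


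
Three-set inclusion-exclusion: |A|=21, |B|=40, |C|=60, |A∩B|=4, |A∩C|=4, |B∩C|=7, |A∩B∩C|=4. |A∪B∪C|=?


|A∪B∪C| = |A|+|B|+|C| - |A∩B|-|A∩C|-|B∩C| + |A∩B∩C|
= 21+40+60 - 4-4-7 + 4
= 121 - 15 + 4
= 110

|A ∪ B ∪ C| = 110


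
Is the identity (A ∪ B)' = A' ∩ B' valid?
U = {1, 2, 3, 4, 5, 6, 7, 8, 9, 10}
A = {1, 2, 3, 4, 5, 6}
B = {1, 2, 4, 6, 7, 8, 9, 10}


LHS: A ∪ B = {1, 2, 3, 4, 5, 6, 7, 8, 9, 10}
(A ∪ B)' = U \ (A ∪ B) = ∅
A' = {7, 8, 9, 10}, B' = {3, 5}
Claimed RHS: A' ∩ B' = ∅
Identity is VALID: LHS = RHS = ∅ ✓

Identity is valid. (A ∪ B)' = A' ∩ B' = ∅


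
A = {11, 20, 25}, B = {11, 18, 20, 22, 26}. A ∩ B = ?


A ∩ B = elements in both A and B
A = {11, 20, 25}
B = {11, 18, 20, 22, 26}
A ∩ B = {11, 20}

A ∩ B = {11, 20}


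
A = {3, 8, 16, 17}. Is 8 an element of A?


A = {3, 8, 16, 17}
Checking if 8 is in A
8 is in A → True

8 ∈ A


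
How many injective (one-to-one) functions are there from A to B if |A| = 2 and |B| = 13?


An injection sends each of |A| = 2 inputs to a distinct output in B.
# injections = |B|·(|B|-1)·…·(|B|-|A|+1) = 13! / (13 - 2)!
= 13 × 12
= 156

Number of injections = 156


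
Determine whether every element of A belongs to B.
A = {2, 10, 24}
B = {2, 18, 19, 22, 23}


A ⊆ B means every element of A is in B.
Elements in A not in B: {10, 24}
So A ⊄ B.

No, A ⊄ B


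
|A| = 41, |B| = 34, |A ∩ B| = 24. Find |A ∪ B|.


|A ∪ B| = |A| + |B| - |A ∩ B|
= 41 + 34 - 24
= 51

|A ∪ B| = 51


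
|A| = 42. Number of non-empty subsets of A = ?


Total subsets = 2^n = 2^42 = 4398046511104
Non-empty subsets exclude the empty set: 2^n - 1
= 4398046511104 - 1
= 4398046511103

Number of non-empty subsets = 4398046511103


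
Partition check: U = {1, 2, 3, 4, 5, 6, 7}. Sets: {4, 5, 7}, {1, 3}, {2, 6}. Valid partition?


A partition requires: (1) non-empty parts, (2) pairwise disjoint, (3) union = U
Parts: {4, 5, 7}, {1, 3}, {2, 6}
Union of parts: {1, 2, 3, 4, 5, 6, 7}
U = {1, 2, 3, 4, 5, 6, 7}
All non-empty? True
Pairwise disjoint? True
Covers U? True

Yes, valid partition


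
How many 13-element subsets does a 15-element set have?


C(n,k) = n! / (k!(n-k)!)
C(15,13) = 15! / (13!2!)
= 105

C(15,13) = 105


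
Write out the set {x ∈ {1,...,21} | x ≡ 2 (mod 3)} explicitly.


Checking each candidate:
Condition: x in {1,...,21} with x ≡ 2 (mod 3)
Result = {2, 5, 8, 11, 14, 17, 20}

{2, 5, 8, 11, 14, 17, 20}


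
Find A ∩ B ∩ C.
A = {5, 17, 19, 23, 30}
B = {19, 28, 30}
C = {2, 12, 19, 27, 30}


A ∩ B = {19, 30}
(A ∩ B) ∩ C = {19, 30}

A ∩ B ∩ C = {19, 30}


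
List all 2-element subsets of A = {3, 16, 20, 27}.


|A| = 4, so A has C(4,2) = 6 subsets of size 2.
Enumerate by choosing 2 elements from A at a time:
{3, 16}, {3, 20}, {3, 27}, {16, 20}, {16, 27}, {20, 27}

2-element subsets (6 total): {3, 16}, {3, 20}, {3, 27}, {16, 20}, {16, 27}, {20, 27}


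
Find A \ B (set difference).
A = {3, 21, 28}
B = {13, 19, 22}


A \ B = elements in A but not in B
A = {3, 21, 28}
B = {13, 19, 22}
Remove from A any elements in B
A \ B = {3, 21, 28}

A \ B = {3, 21, 28}


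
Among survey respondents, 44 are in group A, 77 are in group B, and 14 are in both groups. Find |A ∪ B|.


|A ∪ B| = |A| + |B| - |A ∩ B|
= 44 + 77 - 14
= 107

|A ∪ B| = 107


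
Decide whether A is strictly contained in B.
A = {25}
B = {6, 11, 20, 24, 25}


A ⊂ B requires: A ⊆ B AND A ≠ B.
A ⊆ B? Yes
A = B? No
A ⊂ B: Yes (A is a proper subset of B)

Yes, A ⊂ B


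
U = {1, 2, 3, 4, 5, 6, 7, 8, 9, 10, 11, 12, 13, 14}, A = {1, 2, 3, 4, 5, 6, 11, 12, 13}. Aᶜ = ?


Aᶜ = U \ A = elements in U but not in A
U = {1, 2, 3, 4, 5, 6, 7, 8, 9, 10, 11, 12, 13, 14}
A = {1, 2, 3, 4, 5, 6, 11, 12, 13}
Aᶜ = {7, 8, 9, 10, 14}

Aᶜ = {7, 8, 9, 10, 14}


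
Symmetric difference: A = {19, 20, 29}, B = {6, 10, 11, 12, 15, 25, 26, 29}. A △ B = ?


A △ B = (A \ B) ∪ (B \ A) = elements in exactly one of A or B
A \ B = {19, 20}
B \ A = {6, 10, 11, 12, 15, 25, 26}
A △ B = {6, 10, 11, 12, 15, 19, 20, 25, 26}

A △ B = {6, 10, 11, 12, 15, 19, 20, 25, 26}


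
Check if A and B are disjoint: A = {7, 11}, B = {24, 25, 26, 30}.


Disjoint means A ∩ B = ∅.
A ∩ B = ∅
A ∩ B = ∅, so A and B are disjoint.

Yes, A and B are disjoint


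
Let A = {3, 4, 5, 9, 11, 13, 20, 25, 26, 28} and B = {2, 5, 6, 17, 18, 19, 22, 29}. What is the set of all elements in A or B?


A ∪ B = all elements in A or B (or both)
A = {3, 4, 5, 9, 11, 13, 20, 25, 26, 28}
B = {2, 5, 6, 17, 18, 19, 22, 29}
A ∪ B = {2, 3, 4, 5, 6, 9, 11, 13, 17, 18, 19, 20, 22, 25, 26, 28, 29}

A ∪ B = {2, 3, 4, 5, 6, 9, 11, 13, 17, 18, 19, 20, 22, 25, 26, 28, 29}


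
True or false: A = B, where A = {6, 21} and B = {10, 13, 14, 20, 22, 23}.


Two sets are equal iff they have exactly the same elements.
A = {6, 21}
B = {10, 13, 14, 20, 22, 23}
Differences: {6, 10, 13, 14, 20, 21, 22, 23}
A ≠ B

No, A ≠ B


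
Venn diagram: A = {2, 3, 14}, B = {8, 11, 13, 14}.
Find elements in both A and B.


A = {2, 3, 14}
B = {8, 11, 13, 14}
Region: in both A and B
Elements: {14}

Elements in both A and B: {14}


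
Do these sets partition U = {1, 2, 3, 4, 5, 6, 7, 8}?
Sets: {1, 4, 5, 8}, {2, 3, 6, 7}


A partition requires: (1) non-empty parts, (2) pairwise disjoint, (3) union = U
Parts: {1, 4, 5, 8}, {2, 3, 6, 7}
Union of parts: {1, 2, 3, 4, 5, 6, 7, 8}
U = {1, 2, 3, 4, 5, 6, 7, 8}
All non-empty? True
Pairwise disjoint? True
Covers U? True

Yes, valid partition


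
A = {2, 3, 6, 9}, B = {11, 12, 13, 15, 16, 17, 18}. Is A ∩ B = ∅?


Disjoint means A ∩ B = ∅.
A ∩ B = ∅
A ∩ B = ∅, so A and B are disjoint.

Yes, A and B are disjoint


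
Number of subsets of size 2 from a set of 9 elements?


C(n,k) = n! / (k!(n-k)!)
C(9,2) = 9! / (2!7!)
= 36

C(9,2) = 36


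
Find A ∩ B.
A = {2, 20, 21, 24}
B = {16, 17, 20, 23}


A ∩ B = elements in both A and B
A = {2, 20, 21, 24}
B = {16, 17, 20, 23}
A ∩ B = {20}

A ∩ B = {20}


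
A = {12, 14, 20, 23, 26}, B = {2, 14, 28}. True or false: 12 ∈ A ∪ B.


A = {12, 14, 20, 23, 26}, B = {2, 14, 28}
A ∪ B = all elements in A or B
A ∪ B = {2, 12, 14, 20, 23, 26, 28}
Checking if 12 ∈ A ∪ B
12 is in A ∪ B → True

12 ∈ A ∪ B


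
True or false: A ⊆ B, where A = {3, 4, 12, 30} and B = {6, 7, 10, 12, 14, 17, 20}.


A ⊆ B means every element of A is in B.
Elements in A not in B: {3, 4, 30}
So A ⊄ B.

No, A ⊄ B


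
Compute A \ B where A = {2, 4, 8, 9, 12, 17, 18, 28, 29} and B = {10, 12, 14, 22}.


A \ B = elements in A but not in B
A = {2, 4, 8, 9, 12, 17, 18, 28, 29}
B = {10, 12, 14, 22}
Remove from A any elements in B
A \ B = {2, 4, 8, 9, 17, 18, 28, 29}

A \ B = {2, 4, 8, 9, 17, 18, 28, 29}


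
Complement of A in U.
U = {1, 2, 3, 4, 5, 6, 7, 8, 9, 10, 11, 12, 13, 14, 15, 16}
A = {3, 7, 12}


Aᶜ = U \ A = elements in U but not in A
U = {1, 2, 3, 4, 5, 6, 7, 8, 9, 10, 11, 12, 13, 14, 15, 16}
A = {3, 7, 12}
Aᶜ = {1, 2, 4, 5, 6, 8, 9, 10, 11, 13, 14, 15, 16}

Aᶜ = {1, 2, 4, 5, 6, 8, 9, 10, 11, 13, 14, 15, 16}


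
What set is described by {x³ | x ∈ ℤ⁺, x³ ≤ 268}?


Checking each candidate:
Condition: positive perfect cubes ≤ 268
Result = {1, 8, 27, 64, 125, 216}

{1, 8, 27, 64, 125, 216}


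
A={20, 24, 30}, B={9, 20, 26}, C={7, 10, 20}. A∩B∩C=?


A ∩ B = {20}
(A ∩ B) ∩ C = {20}

A ∩ B ∩ C = {20}


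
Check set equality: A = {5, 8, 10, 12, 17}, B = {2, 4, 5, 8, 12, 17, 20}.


Two sets are equal iff they have exactly the same elements.
A = {5, 8, 10, 12, 17}
B = {2, 4, 5, 8, 12, 17, 20}
Differences: {2, 4, 10, 20}
A ≠ B

No, A ≠ B


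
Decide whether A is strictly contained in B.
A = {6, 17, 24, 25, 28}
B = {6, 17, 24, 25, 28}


A ⊂ B requires: A ⊆ B AND A ≠ B.
A ⊆ B? Yes
A = B? Yes
A = B, so A is not a PROPER subset.

No, A is not a proper subset of B


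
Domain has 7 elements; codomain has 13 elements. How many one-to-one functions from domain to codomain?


An injection sends each of |A| = 7 inputs to a distinct output in B.
# injections = |B|·(|B|-1)·…·(|B|-|A|+1) = 13! / (13 - 7)!
= 13 × 12 × 11 × 10 × 9 × 8 × 7
= 8648640

Number of injections = 8648640


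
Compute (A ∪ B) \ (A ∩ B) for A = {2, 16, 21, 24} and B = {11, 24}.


A △ B = (A \ B) ∪ (B \ A) = elements in exactly one of A or B
A \ B = {2, 16, 21}
B \ A = {11}
A △ B = {2, 11, 16, 21}

A △ B = {2, 11, 16, 21}


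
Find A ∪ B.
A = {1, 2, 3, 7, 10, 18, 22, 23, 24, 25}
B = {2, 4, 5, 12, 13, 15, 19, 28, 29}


A ∪ B = all elements in A or B (or both)
A = {1, 2, 3, 7, 10, 18, 22, 23, 24, 25}
B = {2, 4, 5, 12, 13, 15, 19, 28, 29}
A ∪ B = {1, 2, 3, 4, 5, 7, 10, 12, 13, 15, 18, 19, 22, 23, 24, 25, 28, 29}

A ∪ B = {1, 2, 3, 4, 5, 7, 10, 12, 13, 15, 18, 19, 22, 23, 24, 25, 28, 29}


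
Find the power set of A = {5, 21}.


|A| = 2, so |P(A)| = 2^2 = 4
Enumerate subsets by cardinality (0 to 2):
∅, {5}, {21}, {5, 21}

P(A) has 4 subsets: ∅, {5}, {21}, {5, 21}


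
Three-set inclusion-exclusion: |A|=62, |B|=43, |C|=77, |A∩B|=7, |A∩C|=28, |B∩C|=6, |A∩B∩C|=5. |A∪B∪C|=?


|A∪B∪C| = |A|+|B|+|C| - |A∩B|-|A∩C|-|B∩C| + |A∩B∩C|
= 62+43+77 - 7-28-6 + 5
= 182 - 41 + 5
= 146

|A ∪ B ∪ C| = 146


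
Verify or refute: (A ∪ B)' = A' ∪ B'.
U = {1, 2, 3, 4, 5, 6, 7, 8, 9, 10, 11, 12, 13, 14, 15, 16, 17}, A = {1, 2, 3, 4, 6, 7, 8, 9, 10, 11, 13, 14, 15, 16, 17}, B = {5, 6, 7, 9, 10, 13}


LHS: A ∪ B = {1, 2, 3, 4, 5, 6, 7, 8, 9, 10, 11, 13, 14, 15, 16, 17}
(A ∪ B)' = U \ (A ∪ B) = {12}
A' = {5, 12}, B' = {1, 2, 3, 4, 8, 11, 12, 14, 15, 16, 17}
Claimed RHS: A' ∪ B' = {1, 2, 3, 4, 5, 8, 11, 12, 14, 15, 16, 17}
Identity is INVALID: LHS = {12} but the RHS claimed here equals {1, 2, 3, 4, 5, 8, 11, 12, 14, 15, 16, 17}. The correct form is (A ∪ B)' = A' ∩ B'.

Identity is invalid: (A ∪ B)' = {12} but A' ∪ B' = {1, 2, 3, 4, 5, 8, 11, 12, 14, 15, 16, 17}. The correct De Morgan law is (A ∪ B)' = A' ∩ B'.


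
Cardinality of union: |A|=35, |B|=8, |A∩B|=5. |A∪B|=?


|A ∪ B| = |A| + |B| - |A ∩ B|
= 35 + 8 - 5
= 38

|A ∪ B| = 38


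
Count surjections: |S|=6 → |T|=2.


n = |S| = 6, k = |T| = 2. Surjections via inclusion-exclusion:
S(n,k) = Σ(-1)^i × C(k,i) × (k-i)^n, i=0 to k
i=0: (-1)^0×C(2,0)×2^6 = 64
i=1: (-1)^1×C(2,1)×1^6 = -2
i=2: (-1)^2×C(2,2)×0^6 = 0
Total = 62

Number of surjections = 62


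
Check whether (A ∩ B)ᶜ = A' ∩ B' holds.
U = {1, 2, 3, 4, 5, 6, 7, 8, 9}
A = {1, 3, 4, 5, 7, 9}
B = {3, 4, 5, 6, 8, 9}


LHS: A ∩ B = {3, 4, 5, 9}
(A ∩ B)' = U \ (A ∩ B) = {1, 2, 6, 7, 8}
A' = {2, 6, 8}, B' = {1, 2, 7}
Claimed RHS: A' ∩ B' = {2}
Identity is INVALID: LHS = {1, 2, 6, 7, 8} but the RHS claimed here equals {2}. The correct form is (A ∩ B)' = A' ∪ B'.

Identity is invalid: (A ∩ B)' = {1, 2, 6, 7, 8} but A' ∩ B' = {2}. The correct De Morgan law is (A ∩ B)' = A' ∪ B'.


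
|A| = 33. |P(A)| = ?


Number of subsets = 2^n
= 2^33
= 8589934592

|P(A)| = 8589934592


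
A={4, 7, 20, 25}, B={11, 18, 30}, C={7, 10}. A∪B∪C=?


A ∪ B = {4, 7, 11, 18, 20, 25, 30}
(A ∪ B) ∪ C = {4, 7, 10, 11, 18, 20, 25, 30}

A ∪ B ∪ C = {4, 7, 10, 11, 18, 20, 25, 30}


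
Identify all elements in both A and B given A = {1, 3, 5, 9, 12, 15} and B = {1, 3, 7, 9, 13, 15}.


A = {1, 3, 5, 9, 12, 15}
B = {1, 3, 7, 9, 13, 15}
Region: in both A and B
Elements: {1, 3, 9, 15}

Elements in both A and B: {1, 3, 9, 15}


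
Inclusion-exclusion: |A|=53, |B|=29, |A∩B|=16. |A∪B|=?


|A ∪ B| = |A| + |B| - |A ∩ B|
= 53 + 29 - 16
= 66

|A ∪ B| = 66


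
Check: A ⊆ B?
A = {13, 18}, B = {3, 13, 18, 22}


A ⊆ B means every element of A is in B.
All elements of A are in B.
So A ⊆ B.

Yes, A ⊆ B


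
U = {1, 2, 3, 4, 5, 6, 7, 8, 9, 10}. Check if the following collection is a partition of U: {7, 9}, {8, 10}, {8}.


A partition requires: (1) non-empty parts, (2) pairwise disjoint, (3) union = U
Parts: {7, 9}, {8, 10}, {8}
Union of parts: {7, 8, 9, 10}
U = {1, 2, 3, 4, 5, 6, 7, 8, 9, 10}
All non-empty? True
Pairwise disjoint? False
Covers U? False

No, not a valid partition


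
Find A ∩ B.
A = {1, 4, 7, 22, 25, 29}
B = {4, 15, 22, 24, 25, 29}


A ∩ B = elements in both A and B
A = {1, 4, 7, 22, 25, 29}
B = {4, 15, 22, 24, 25, 29}
A ∩ B = {4, 22, 25, 29}

A ∩ B = {4, 22, 25, 29}


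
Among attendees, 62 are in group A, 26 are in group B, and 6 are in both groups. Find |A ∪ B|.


|A ∪ B| = |A| + |B| - |A ∩ B|
= 62 + 26 - 6
= 82

|A ∪ B| = 82


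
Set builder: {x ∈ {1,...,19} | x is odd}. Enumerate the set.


Checking each candidate:
Condition: odd numbers in {1,...,19}
Result = {1, 3, 5, 7, 9, 11, 13, 15, 17, 19}

{1, 3, 5, 7, 9, 11, 13, 15, 17, 19}


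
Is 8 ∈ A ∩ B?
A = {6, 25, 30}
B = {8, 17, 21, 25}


A = {6, 25, 30}, B = {8, 17, 21, 25}
A ∩ B = elements in both A and B
A ∩ B = {25}
Checking if 8 ∈ A ∩ B
8 is not in A ∩ B → False

8 ∉ A ∩ B


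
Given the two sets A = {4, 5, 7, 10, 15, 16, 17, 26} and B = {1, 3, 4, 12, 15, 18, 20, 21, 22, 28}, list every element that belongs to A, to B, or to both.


A ∪ B = all elements in A or B (or both)
A = {4, 5, 7, 10, 15, 16, 17, 26}
B = {1, 3, 4, 12, 15, 18, 20, 21, 22, 28}
A ∪ B = {1, 3, 4, 5, 7, 10, 12, 15, 16, 17, 18, 20, 21, 22, 26, 28}

A ∪ B = {1, 3, 4, 5, 7, 10, 12, 15, 16, 17, 18, 20, 21, 22, 26, 28}
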